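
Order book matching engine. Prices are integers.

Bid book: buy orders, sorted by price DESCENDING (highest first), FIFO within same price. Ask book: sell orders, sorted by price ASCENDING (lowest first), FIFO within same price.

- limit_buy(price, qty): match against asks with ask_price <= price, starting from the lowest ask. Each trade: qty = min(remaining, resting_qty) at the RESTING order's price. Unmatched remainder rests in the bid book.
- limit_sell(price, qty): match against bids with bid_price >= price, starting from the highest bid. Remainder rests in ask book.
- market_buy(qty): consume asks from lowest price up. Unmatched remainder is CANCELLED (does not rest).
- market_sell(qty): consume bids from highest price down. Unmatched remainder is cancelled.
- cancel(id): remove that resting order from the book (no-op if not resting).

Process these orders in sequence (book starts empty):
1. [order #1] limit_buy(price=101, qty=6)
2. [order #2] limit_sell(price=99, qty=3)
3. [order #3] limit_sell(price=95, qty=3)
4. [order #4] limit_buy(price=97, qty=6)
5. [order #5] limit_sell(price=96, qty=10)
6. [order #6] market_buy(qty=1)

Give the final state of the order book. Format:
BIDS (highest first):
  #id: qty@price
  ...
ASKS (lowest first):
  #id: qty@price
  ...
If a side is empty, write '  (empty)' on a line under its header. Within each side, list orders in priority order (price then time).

Answer: BIDS (highest first):
  (empty)
ASKS (lowest first):
  #5: 3@96

Derivation:
After op 1 [order #1] limit_buy(price=101, qty=6): fills=none; bids=[#1:6@101] asks=[-]
After op 2 [order #2] limit_sell(price=99, qty=3): fills=#1x#2:3@101; bids=[#1:3@101] asks=[-]
After op 3 [order #3] limit_sell(price=95, qty=3): fills=#1x#3:3@101; bids=[-] asks=[-]
After op 4 [order #4] limit_buy(price=97, qty=6): fills=none; bids=[#4:6@97] asks=[-]
After op 5 [order #5] limit_sell(price=96, qty=10): fills=#4x#5:6@97; bids=[-] asks=[#5:4@96]
After op 6 [order #6] market_buy(qty=1): fills=#6x#5:1@96; bids=[-] asks=[#5:3@96]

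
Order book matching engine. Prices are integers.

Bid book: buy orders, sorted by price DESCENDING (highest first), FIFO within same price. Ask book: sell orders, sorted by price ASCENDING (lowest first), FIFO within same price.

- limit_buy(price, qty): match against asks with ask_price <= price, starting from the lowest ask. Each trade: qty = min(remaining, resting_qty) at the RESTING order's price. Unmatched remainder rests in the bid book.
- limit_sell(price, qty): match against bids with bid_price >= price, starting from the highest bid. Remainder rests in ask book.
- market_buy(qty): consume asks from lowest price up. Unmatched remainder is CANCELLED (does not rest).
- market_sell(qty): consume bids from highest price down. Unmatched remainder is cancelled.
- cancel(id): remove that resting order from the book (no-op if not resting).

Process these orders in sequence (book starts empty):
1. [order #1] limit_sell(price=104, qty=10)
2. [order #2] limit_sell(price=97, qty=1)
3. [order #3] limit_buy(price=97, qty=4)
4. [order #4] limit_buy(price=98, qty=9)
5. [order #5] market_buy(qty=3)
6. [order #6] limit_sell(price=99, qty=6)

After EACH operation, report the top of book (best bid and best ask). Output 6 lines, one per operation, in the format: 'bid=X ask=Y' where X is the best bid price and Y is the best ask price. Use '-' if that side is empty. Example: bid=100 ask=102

Answer: bid=- ask=104
bid=- ask=97
bid=97 ask=104
bid=98 ask=104
bid=98 ask=104
bid=98 ask=99

Derivation:
After op 1 [order #1] limit_sell(price=104, qty=10): fills=none; bids=[-] asks=[#1:10@104]
After op 2 [order #2] limit_sell(price=97, qty=1): fills=none; bids=[-] asks=[#2:1@97 #1:10@104]
After op 3 [order #3] limit_buy(price=97, qty=4): fills=#3x#2:1@97; bids=[#3:3@97] asks=[#1:10@104]
After op 4 [order #4] limit_buy(price=98, qty=9): fills=none; bids=[#4:9@98 #3:3@97] asks=[#1:10@104]
After op 5 [order #5] market_buy(qty=3): fills=#5x#1:3@104; bids=[#4:9@98 #3:3@97] asks=[#1:7@104]
After op 6 [order #6] limit_sell(price=99, qty=6): fills=none; bids=[#4:9@98 #3:3@97] asks=[#6:6@99 #1:7@104]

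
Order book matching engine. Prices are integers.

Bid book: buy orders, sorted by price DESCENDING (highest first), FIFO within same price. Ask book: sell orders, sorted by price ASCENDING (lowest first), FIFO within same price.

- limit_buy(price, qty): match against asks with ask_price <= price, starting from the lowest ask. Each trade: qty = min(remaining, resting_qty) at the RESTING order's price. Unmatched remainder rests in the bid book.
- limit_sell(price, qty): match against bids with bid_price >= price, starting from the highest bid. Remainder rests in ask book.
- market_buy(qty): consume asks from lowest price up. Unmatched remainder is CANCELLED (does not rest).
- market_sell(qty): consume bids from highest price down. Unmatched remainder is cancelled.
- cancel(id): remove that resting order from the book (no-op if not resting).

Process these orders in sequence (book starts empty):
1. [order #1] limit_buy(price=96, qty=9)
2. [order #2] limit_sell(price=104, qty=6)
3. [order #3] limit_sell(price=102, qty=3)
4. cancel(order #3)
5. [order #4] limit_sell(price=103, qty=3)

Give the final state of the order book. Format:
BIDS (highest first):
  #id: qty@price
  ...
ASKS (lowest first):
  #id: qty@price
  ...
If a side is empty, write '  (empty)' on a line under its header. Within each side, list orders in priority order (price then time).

After op 1 [order #1] limit_buy(price=96, qty=9): fills=none; bids=[#1:9@96] asks=[-]
After op 2 [order #2] limit_sell(price=104, qty=6): fills=none; bids=[#1:9@96] asks=[#2:6@104]
After op 3 [order #3] limit_sell(price=102, qty=3): fills=none; bids=[#1:9@96] asks=[#3:3@102 #2:6@104]
After op 4 cancel(order #3): fills=none; bids=[#1:9@96] asks=[#2:6@104]
After op 5 [order #4] limit_sell(price=103, qty=3): fills=none; bids=[#1:9@96] asks=[#4:3@103 #2:6@104]

Answer: BIDS (highest first):
  #1: 9@96
ASKS (lowest first):
  #4: 3@103
  #2: 6@104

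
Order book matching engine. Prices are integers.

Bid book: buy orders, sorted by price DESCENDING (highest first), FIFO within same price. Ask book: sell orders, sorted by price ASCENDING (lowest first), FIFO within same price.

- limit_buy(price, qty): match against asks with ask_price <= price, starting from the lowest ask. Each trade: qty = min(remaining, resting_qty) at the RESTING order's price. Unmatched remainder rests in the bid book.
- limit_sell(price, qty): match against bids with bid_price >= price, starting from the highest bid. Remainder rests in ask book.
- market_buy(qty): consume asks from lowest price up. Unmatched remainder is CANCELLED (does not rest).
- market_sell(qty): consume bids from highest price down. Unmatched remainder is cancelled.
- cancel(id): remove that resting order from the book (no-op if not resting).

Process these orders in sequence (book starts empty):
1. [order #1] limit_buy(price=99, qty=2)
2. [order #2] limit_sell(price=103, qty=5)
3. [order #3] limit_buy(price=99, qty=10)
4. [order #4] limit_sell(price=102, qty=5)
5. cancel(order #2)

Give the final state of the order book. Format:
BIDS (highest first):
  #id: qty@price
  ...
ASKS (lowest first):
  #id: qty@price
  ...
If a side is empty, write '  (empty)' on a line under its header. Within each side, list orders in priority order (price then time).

After op 1 [order #1] limit_buy(price=99, qty=2): fills=none; bids=[#1:2@99] asks=[-]
After op 2 [order #2] limit_sell(price=103, qty=5): fills=none; bids=[#1:2@99] asks=[#2:5@103]
After op 3 [order #3] limit_buy(price=99, qty=10): fills=none; bids=[#1:2@99 #3:10@99] asks=[#2:5@103]
After op 4 [order #4] limit_sell(price=102, qty=5): fills=none; bids=[#1:2@99 #3:10@99] asks=[#4:5@102 #2:5@103]
After op 5 cancel(order #2): fills=none; bids=[#1:2@99 #3:10@99] asks=[#4:5@102]

Answer: BIDS (highest first):
  #1: 2@99
  #3: 10@99
ASKS (lowest first):
  #4: 5@102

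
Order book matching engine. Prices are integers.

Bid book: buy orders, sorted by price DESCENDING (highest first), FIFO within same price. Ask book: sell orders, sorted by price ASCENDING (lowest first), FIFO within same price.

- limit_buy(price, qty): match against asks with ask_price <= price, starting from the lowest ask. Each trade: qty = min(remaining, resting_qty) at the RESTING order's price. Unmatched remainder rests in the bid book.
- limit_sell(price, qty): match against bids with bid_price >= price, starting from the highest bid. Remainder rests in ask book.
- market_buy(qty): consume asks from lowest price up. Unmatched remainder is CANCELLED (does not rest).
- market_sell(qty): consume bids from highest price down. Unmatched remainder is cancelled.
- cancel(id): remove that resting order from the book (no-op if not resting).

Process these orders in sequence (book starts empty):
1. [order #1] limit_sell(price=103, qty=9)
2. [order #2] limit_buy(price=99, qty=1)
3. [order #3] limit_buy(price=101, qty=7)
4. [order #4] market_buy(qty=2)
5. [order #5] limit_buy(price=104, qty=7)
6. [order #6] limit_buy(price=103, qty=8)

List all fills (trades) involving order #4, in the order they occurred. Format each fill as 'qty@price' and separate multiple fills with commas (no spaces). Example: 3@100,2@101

Answer: 2@103

Derivation:
After op 1 [order #1] limit_sell(price=103, qty=9): fills=none; bids=[-] asks=[#1:9@103]
After op 2 [order #2] limit_buy(price=99, qty=1): fills=none; bids=[#2:1@99] asks=[#1:9@103]
After op 3 [order #3] limit_buy(price=101, qty=7): fills=none; bids=[#3:7@101 #2:1@99] asks=[#1:9@103]
After op 4 [order #4] market_buy(qty=2): fills=#4x#1:2@103; bids=[#3:7@101 #2:1@99] asks=[#1:7@103]
After op 5 [order #5] limit_buy(price=104, qty=7): fills=#5x#1:7@103; bids=[#3:7@101 #2:1@99] asks=[-]
After op 6 [order #6] limit_buy(price=103, qty=8): fills=none; bids=[#6:8@103 #3:7@101 #2:1@99] asks=[-]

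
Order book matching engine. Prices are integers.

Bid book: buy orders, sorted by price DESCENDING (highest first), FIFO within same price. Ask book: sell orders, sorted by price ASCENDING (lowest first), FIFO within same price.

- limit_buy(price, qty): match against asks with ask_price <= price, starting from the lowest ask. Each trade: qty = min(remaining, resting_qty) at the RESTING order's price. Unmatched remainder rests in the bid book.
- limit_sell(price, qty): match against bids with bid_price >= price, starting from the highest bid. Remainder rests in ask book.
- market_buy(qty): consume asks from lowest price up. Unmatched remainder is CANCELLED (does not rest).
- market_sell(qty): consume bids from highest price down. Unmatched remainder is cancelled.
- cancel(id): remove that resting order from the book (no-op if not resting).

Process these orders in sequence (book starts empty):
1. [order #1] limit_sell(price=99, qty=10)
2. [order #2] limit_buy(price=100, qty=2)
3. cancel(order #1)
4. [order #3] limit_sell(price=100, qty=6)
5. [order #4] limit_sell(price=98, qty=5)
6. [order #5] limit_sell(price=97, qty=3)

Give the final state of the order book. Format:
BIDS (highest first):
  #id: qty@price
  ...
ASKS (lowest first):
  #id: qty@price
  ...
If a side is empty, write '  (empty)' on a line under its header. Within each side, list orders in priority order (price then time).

After op 1 [order #1] limit_sell(price=99, qty=10): fills=none; bids=[-] asks=[#1:10@99]
After op 2 [order #2] limit_buy(price=100, qty=2): fills=#2x#1:2@99; bids=[-] asks=[#1:8@99]
After op 3 cancel(order #1): fills=none; bids=[-] asks=[-]
After op 4 [order #3] limit_sell(price=100, qty=6): fills=none; bids=[-] asks=[#3:6@100]
After op 5 [order #4] limit_sell(price=98, qty=5): fills=none; bids=[-] asks=[#4:5@98 #3:6@100]
After op 6 [order #5] limit_sell(price=97, qty=3): fills=none; bids=[-] asks=[#5:3@97 #4:5@98 #3:6@100]

Answer: BIDS (highest first):
  (empty)
ASKS (lowest first):
  #5: 3@97
  #4: 5@98
  #3: 6@100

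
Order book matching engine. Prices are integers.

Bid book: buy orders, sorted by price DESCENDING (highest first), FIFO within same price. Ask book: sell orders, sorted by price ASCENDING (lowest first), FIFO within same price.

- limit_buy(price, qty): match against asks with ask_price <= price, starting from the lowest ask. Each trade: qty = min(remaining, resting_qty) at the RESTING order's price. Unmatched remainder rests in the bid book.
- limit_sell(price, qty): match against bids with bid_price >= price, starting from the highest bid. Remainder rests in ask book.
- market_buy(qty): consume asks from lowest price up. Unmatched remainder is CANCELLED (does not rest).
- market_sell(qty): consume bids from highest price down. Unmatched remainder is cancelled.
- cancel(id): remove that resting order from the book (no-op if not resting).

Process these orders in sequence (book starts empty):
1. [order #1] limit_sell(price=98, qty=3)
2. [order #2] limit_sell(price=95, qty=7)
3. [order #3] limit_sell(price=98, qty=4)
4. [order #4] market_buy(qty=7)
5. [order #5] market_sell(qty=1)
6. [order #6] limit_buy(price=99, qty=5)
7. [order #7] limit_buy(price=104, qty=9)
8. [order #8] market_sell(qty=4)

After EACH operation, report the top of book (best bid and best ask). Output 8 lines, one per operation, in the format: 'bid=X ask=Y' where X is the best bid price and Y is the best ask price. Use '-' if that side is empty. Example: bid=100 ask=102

After op 1 [order #1] limit_sell(price=98, qty=3): fills=none; bids=[-] asks=[#1:3@98]
After op 2 [order #2] limit_sell(price=95, qty=7): fills=none; bids=[-] asks=[#2:7@95 #1:3@98]
After op 3 [order #3] limit_sell(price=98, qty=4): fills=none; bids=[-] asks=[#2:7@95 #1:3@98 #3:4@98]
After op 4 [order #4] market_buy(qty=7): fills=#4x#2:7@95; bids=[-] asks=[#1:3@98 #3:4@98]
After op 5 [order #5] market_sell(qty=1): fills=none; bids=[-] asks=[#1:3@98 #3:4@98]
After op 6 [order #6] limit_buy(price=99, qty=5): fills=#6x#1:3@98 #6x#3:2@98; bids=[-] asks=[#3:2@98]
After op 7 [order #7] limit_buy(price=104, qty=9): fills=#7x#3:2@98; bids=[#7:7@104] asks=[-]
After op 8 [order #8] market_sell(qty=4): fills=#7x#8:4@104; bids=[#7:3@104] asks=[-]

Answer: bid=- ask=98
bid=- ask=95
bid=- ask=95
bid=- ask=98
bid=- ask=98
bid=- ask=98
bid=104 ask=-
bid=104 ask=-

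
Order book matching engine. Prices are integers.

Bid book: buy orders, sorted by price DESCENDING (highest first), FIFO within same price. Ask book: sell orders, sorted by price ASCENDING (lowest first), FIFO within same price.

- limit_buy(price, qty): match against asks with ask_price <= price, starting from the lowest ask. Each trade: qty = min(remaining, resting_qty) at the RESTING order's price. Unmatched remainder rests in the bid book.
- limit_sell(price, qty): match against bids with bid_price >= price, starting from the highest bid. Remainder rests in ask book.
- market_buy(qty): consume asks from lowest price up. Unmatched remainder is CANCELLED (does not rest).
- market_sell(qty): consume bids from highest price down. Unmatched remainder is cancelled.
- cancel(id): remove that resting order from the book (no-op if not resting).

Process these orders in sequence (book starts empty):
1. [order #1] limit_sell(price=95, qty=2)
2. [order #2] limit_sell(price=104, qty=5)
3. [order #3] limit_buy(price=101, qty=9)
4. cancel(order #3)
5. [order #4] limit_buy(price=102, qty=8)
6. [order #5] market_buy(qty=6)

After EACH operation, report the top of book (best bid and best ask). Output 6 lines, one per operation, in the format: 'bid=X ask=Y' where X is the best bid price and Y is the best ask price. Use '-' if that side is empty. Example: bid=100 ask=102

Answer: bid=- ask=95
bid=- ask=95
bid=101 ask=104
bid=- ask=104
bid=102 ask=104
bid=102 ask=-

Derivation:
After op 1 [order #1] limit_sell(price=95, qty=2): fills=none; bids=[-] asks=[#1:2@95]
After op 2 [order #2] limit_sell(price=104, qty=5): fills=none; bids=[-] asks=[#1:2@95 #2:5@104]
After op 3 [order #3] limit_buy(price=101, qty=9): fills=#3x#1:2@95; bids=[#3:7@101] asks=[#2:5@104]
After op 4 cancel(order #3): fills=none; bids=[-] asks=[#2:5@104]
After op 5 [order #4] limit_buy(price=102, qty=8): fills=none; bids=[#4:8@102] asks=[#2:5@104]
After op 6 [order #5] market_buy(qty=6): fills=#5x#2:5@104; bids=[#4:8@102] asks=[-]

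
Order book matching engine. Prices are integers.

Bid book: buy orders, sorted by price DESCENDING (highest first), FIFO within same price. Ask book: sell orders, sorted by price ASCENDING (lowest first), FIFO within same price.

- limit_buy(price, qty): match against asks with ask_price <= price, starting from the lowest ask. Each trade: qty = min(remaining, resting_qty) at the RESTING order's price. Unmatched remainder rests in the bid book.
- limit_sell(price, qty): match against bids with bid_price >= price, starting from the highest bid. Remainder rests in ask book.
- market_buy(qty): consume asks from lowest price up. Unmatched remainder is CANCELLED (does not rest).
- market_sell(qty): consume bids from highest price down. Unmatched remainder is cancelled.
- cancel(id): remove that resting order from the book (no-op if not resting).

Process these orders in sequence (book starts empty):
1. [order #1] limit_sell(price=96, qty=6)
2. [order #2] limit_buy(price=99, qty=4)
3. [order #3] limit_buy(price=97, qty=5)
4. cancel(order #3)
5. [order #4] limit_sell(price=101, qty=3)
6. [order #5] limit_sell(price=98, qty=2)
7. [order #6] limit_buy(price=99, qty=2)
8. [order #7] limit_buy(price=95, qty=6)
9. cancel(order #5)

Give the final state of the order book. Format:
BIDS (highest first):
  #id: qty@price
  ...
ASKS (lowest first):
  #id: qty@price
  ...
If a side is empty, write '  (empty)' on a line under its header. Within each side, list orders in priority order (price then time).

Answer: BIDS (highest first):
  #7: 6@95
ASKS (lowest first):
  #4: 3@101

Derivation:
After op 1 [order #1] limit_sell(price=96, qty=6): fills=none; bids=[-] asks=[#1:6@96]
After op 2 [order #2] limit_buy(price=99, qty=4): fills=#2x#1:4@96; bids=[-] asks=[#1:2@96]
After op 3 [order #3] limit_buy(price=97, qty=5): fills=#3x#1:2@96; bids=[#3:3@97] asks=[-]
After op 4 cancel(order #3): fills=none; bids=[-] asks=[-]
After op 5 [order #4] limit_sell(price=101, qty=3): fills=none; bids=[-] asks=[#4:3@101]
After op 6 [order #5] limit_sell(price=98, qty=2): fills=none; bids=[-] asks=[#5:2@98 #4:3@101]
After op 7 [order #6] limit_buy(price=99, qty=2): fills=#6x#5:2@98; bids=[-] asks=[#4:3@101]
After op 8 [order #7] limit_buy(price=95, qty=6): fills=none; bids=[#7:6@95] asks=[#4:3@101]
After op 9 cancel(order #5): fills=none; bids=[#7:6@95] asks=[#4:3@101]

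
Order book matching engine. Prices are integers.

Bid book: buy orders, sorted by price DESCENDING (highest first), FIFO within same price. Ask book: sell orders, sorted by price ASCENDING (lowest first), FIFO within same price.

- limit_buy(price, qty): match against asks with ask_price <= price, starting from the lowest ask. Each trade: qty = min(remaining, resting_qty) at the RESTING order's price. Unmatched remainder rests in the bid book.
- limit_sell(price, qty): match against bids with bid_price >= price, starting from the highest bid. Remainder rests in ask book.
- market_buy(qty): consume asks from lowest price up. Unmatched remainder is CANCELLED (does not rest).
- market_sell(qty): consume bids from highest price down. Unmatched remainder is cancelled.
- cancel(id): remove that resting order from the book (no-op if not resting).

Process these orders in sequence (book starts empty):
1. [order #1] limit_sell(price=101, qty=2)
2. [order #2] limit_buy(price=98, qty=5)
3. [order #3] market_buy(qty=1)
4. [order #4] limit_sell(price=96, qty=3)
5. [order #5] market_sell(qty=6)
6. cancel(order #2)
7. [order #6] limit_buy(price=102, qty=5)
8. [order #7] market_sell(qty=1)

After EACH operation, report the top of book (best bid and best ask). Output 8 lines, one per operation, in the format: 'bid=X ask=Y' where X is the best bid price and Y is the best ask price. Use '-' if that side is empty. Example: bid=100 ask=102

Answer: bid=- ask=101
bid=98 ask=101
bid=98 ask=101
bid=98 ask=101
bid=- ask=101
bid=- ask=101
bid=102 ask=-
bid=102 ask=-

Derivation:
After op 1 [order #1] limit_sell(price=101, qty=2): fills=none; bids=[-] asks=[#1:2@101]
After op 2 [order #2] limit_buy(price=98, qty=5): fills=none; bids=[#2:5@98] asks=[#1:2@101]
After op 3 [order #3] market_buy(qty=1): fills=#3x#1:1@101; bids=[#2:5@98] asks=[#1:1@101]
After op 4 [order #4] limit_sell(price=96, qty=3): fills=#2x#4:3@98; bids=[#2:2@98] asks=[#1:1@101]
After op 5 [order #5] market_sell(qty=6): fills=#2x#5:2@98; bids=[-] asks=[#1:1@101]
After op 6 cancel(order #2): fills=none; bids=[-] asks=[#1:1@101]
After op 7 [order #6] limit_buy(price=102, qty=5): fills=#6x#1:1@101; bids=[#6:4@102] asks=[-]
After op 8 [order #7] market_sell(qty=1): fills=#6x#7:1@102; bids=[#6:3@102] asks=[-]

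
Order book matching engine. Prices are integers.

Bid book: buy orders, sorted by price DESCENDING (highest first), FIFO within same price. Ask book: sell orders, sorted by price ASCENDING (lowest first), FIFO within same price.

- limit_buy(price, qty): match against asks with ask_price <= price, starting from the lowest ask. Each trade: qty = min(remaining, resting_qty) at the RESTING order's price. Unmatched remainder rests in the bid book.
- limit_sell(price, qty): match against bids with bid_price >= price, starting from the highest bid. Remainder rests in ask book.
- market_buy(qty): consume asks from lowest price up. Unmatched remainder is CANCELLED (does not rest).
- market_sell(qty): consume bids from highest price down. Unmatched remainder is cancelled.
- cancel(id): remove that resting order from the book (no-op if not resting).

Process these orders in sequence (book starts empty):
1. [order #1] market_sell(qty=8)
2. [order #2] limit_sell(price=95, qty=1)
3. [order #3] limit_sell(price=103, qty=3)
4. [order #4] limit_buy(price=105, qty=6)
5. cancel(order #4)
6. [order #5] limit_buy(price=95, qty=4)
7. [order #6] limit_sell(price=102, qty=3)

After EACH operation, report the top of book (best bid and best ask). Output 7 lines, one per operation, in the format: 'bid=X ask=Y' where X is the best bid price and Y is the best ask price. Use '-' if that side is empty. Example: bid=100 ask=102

Answer: bid=- ask=-
bid=- ask=95
bid=- ask=95
bid=105 ask=-
bid=- ask=-
bid=95 ask=-
bid=95 ask=102

Derivation:
After op 1 [order #1] market_sell(qty=8): fills=none; bids=[-] asks=[-]
After op 2 [order #2] limit_sell(price=95, qty=1): fills=none; bids=[-] asks=[#2:1@95]
After op 3 [order #3] limit_sell(price=103, qty=3): fills=none; bids=[-] asks=[#2:1@95 #3:3@103]
After op 4 [order #4] limit_buy(price=105, qty=6): fills=#4x#2:1@95 #4x#3:3@103; bids=[#4:2@105] asks=[-]
After op 5 cancel(order #4): fills=none; bids=[-] asks=[-]
After op 6 [order #5] limit_buy(price=95, qty=4): fills=none; bids=[#5:4@95] asks=[-]
After op 7 [order #6] limit_sell(price=102, qty=3): fills=none; bids=[#5:4@95] asks=[#6:3@102]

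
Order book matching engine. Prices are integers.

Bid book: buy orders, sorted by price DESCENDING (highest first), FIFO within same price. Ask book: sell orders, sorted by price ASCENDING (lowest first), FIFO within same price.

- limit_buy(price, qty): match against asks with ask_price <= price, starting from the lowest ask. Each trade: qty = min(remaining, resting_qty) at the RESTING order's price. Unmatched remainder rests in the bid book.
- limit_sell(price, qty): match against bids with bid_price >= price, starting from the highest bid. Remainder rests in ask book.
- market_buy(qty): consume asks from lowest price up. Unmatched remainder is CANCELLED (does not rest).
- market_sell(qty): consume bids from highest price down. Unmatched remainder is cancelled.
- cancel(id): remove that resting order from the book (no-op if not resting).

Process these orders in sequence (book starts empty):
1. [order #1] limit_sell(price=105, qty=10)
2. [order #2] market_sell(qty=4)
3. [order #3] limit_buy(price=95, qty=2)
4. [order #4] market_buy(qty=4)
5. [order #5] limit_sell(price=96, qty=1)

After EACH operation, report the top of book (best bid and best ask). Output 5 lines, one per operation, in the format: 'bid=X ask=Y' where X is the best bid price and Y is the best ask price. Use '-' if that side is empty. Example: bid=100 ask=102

After op 1 [order #1] limit_sell(price=105, qty=10): fills=none; bids=[-] asks=[#1:10@105]
After op 2 [order #2] market_sell(qty=4): fills=none; bids=[-] asks=[#1:10@105]
After op 3 [order #3] limit_buy(price=95, qty=2): fills=none; bids=[#3:2@95] asks=[#1:10@105]
After op 4 [order #4] market_buy(qty=4): fills=#4x#1:4@105; bids=[#3:2@95] asks=[#1:6@105]
After op 5 [order #5] limit_sell(price=96, qty=1): fills=none; bids=[#3:2@95] asks=[#5:1@96 #1:6@105]

Answer: bid=- ask=105
bid=- ask=105
bid=95 ask=105
bid=95 ask=105
bid=95 ask=96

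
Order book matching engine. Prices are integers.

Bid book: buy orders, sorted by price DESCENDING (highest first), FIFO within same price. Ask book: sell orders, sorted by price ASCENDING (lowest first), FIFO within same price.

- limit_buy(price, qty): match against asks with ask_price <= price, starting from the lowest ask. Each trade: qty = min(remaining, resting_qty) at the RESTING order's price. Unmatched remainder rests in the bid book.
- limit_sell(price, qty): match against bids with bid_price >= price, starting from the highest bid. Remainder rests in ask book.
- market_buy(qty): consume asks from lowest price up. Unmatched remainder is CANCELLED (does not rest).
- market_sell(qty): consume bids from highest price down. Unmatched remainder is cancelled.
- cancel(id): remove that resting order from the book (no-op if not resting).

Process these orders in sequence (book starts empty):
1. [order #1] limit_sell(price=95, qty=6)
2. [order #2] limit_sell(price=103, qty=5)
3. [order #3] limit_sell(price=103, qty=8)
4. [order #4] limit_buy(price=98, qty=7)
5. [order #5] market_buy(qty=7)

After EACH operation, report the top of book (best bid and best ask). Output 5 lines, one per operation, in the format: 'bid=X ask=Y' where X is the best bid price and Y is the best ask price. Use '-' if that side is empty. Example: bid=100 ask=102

After op 1 [order #1] limit_sell(price=95, qty=6): fills=none; bids=[-] asks=[#1:6@95]
After op 2 [order #2] limit_sell(price=103, qty=5): fills=none; bids=[-] asks=[#1:6@95 #2:5@103]
After op 3 [order #3] limit_sell(price=103, qty=8): fills=none; bids=[-] asks=[#1:6@95 #2:5@103 #3:8@103]
After op 4 [order #4] limit_buy(price=98, qty=7): fills=#4x#1:6@95; bids=[#4:1@98] asks=[#2:5@103 #3:8@103]
After op 5 [order #5] market_buy(qty=7): fills=#5x#2:5@103 #5x#3:2@103; bids=[#4:1@98] asks=[#3:6@103]

Answer: bid=- ask=95
bid=- ask=95
bid=- ask=95
bid=98 ask=103
bid=98 ask=103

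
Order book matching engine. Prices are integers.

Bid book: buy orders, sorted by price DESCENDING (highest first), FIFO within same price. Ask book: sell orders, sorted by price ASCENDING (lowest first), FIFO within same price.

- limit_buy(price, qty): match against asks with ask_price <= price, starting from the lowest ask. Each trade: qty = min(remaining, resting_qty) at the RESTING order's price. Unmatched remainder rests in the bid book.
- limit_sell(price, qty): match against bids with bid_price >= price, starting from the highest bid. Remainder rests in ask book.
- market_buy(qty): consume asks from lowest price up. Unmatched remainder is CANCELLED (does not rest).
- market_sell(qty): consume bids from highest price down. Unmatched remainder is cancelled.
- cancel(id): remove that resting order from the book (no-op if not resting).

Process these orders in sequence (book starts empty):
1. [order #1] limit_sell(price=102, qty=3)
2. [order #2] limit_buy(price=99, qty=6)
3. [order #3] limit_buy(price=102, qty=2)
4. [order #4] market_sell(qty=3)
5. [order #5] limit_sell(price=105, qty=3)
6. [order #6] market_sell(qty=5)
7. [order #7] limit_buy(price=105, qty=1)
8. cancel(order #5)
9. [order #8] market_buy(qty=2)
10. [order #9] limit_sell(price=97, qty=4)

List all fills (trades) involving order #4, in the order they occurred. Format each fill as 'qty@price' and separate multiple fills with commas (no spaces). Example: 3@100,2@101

After op 1 [order #1] limit_sell(price=102, qty=3): fills=none; bids=[-] asks=[#1:3@102]
After op 2 [order #2] limit_buy(price=99, qty=6): fills=none; bids=[#2:6@99] asks=[#1:3@102]
After op 3 [order #3] limit_buy(price=102, qty=2): fills=#3x#1:2@102; bids=[#2:6@99] asks=[#1:1@102]
After op 4 [order #4] market_sell(qty=3): fills=#2x#4:3@99; bids=[#2:3@99] asks=[#1:1@102]
After op 5 [order #5] limit_sell(price=105, qty=3): fills=none; bids=[#2:3@99] asks=[#1:1@102 #5:3@105]
After op 6 [order #6] market_sell(qty=5): fills=#2x#6:3@99; bids=[-] asks=[#1:1@102 #5:3@105]
After op 7 [order #7] limit_buy(price=105, qty=1): fills=#7x#1:1@102; bids=[-] asks=[#5:3@105]
After op 8 cancel(order #5): fills=none; bids=[-] asks=[-]
After op 9 [order #8] market_buy(qty=2): fills=none; bids=[-] asks=[-]
After op 10 [order #9] limit_sell(price=97, qty=4): fills=none; bids=[-] asks=[#9:4@97]

Answer: 3@99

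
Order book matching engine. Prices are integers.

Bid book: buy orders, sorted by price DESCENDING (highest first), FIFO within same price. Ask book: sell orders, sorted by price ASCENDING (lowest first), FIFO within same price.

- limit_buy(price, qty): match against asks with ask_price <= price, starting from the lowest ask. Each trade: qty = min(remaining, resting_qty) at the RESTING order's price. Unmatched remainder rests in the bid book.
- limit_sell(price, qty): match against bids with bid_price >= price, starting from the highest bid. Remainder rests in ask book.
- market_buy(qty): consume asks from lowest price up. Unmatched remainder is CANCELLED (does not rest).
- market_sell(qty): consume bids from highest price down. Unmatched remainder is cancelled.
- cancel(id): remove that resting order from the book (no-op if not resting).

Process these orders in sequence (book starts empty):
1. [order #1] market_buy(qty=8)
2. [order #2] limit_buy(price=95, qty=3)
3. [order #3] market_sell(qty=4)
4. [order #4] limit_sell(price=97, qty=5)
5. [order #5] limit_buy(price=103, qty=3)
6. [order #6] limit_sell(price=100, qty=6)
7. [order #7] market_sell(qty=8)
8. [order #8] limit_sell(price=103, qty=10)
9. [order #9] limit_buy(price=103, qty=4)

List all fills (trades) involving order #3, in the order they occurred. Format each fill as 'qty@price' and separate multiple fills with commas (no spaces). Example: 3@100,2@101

Answer: 3@95

Derivation:
After op 1 [order #1] market_buy(qty=8): fills=none; bids=[-] asks=[-]
After op 2 [order #2] limit_buy(price=95, qty=3): fills=none; bids=[#2:3@95] asks=[-]
After op 3 [order #3] market_sell(qty=4): fills=#2x#3:3@95; bids=[-] asks=[-]
After op 4 [order #4] limit_sell(price=97, qty=5): fills=none; bids=[-] asks=[#4:5@97]
After op 5 [order #5] limit_buy(price=103, qty=3): fills=#5x#4:3@97; bids=[-] asks=[#4:2@97]
After op 6 [order #6] limit_sell(price=100, qty=6): fills=none; bids=[-] asks=[#4:2@97 #6:6@100]
After op 7 [order #7] market_sell(qty=8): fills=none; bids=[-] asks=[#4:2@97 #6:6@100]
After op 8 [order #8] limit_sell(price=103, qty=10): fills=none; bids=[-] asks=[#4:2@97 #6:6@100 #8:10@103]
After op 9 [order #9] limit_buy(price=103, qty=4): fills=#9x#4:2@97 #9x#6:2@100; bids=[-] asks=[#6:4@100 #8:10@103]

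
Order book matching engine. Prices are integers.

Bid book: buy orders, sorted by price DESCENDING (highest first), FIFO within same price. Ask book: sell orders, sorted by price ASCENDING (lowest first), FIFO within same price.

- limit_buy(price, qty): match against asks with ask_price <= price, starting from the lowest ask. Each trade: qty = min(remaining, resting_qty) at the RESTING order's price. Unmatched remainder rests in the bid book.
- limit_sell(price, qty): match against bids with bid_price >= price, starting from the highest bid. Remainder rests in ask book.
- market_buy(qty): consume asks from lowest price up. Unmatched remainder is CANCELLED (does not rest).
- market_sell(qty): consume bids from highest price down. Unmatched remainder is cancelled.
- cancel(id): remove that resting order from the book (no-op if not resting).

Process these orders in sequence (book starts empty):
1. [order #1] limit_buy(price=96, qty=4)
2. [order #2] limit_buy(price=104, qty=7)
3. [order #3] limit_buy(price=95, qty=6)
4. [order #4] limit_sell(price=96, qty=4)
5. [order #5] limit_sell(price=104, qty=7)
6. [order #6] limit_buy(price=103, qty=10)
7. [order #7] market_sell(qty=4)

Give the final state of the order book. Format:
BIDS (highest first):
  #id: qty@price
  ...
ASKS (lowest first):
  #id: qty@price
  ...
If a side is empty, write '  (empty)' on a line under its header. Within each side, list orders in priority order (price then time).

After op 1 [order #1] limit_buy(price=96, qty=4): fills=none; bids=[#1:4@96] asks=[-]
After op 2 [order #2] limit_buy(price=104, qty=7): fills=none; bids=[#2:7@104 #1:4@96] asks=[-]
After op 3 [order #3] limit_buy(price=95, qty=6): fills=none; bids=[#2:7@104 #1:4@96 #3:6@95] asks=[-]
After op 4 [order #4] limit_sell(price=96, qty=4): fills=#2x#4:4@104; bids=[#2:3@104 #1:4@96 #3:6@95] asks=[-]
After op 5 [order #5] limit_sell(price=104, qty=7): fills=#2x#5:3@104; bids=[#1:4@96 #3:6@95] asks=[#5:4@104]
After op 6 [order #6] limit_buy(price=103, qty=10): fills=none; bids=[#6:10@103 #1:4@96 #3:6@95] asks=[#5:4@104]
After op 7 [order #7] market_sell(qty=4): fills=#6x#7:4@103; bids=[#6:6@103 #1:4@96 #3:6@95] asks=[#5:4@104]

Answer: BIDS (highest first):
  #6: 6@103
  #1: 4@96
  #3: 6@95
ASKS (lowest first):
  #5: 4@104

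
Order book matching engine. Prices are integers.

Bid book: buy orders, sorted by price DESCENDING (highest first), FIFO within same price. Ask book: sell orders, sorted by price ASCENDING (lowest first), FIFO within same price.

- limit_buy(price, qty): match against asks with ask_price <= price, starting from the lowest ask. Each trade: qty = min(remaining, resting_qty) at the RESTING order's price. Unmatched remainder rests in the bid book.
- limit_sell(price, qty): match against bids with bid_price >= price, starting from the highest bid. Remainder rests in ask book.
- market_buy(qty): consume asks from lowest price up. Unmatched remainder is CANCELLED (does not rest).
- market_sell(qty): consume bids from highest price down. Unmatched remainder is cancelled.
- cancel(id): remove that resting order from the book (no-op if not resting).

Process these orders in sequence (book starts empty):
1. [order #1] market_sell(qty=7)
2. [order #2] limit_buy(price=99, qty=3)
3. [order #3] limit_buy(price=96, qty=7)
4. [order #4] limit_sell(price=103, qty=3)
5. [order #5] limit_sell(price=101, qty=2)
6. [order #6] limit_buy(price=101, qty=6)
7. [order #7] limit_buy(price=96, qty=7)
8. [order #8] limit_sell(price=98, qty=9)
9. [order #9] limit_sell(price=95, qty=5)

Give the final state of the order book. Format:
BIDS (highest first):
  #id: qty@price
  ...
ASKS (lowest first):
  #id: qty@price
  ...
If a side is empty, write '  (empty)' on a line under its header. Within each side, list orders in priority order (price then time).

After op 1 [order #1] market_sell(qty=7): fills=none; bids=[-] asks=[-]
After op 2 [order #2] limit_buy(price=99, qty=3): fills=none; bids=[#2:3@99] asks=[-]
After op 3 [order #3] limit_buy(price=96, qty=7): fills=none; bids=[#2:3@99 #3:7@96] asks=[-]
After op 4 [order #4] limit_sell(price=103, qty=3): fills=none; bids=[#2:3@99 #3:7@96] asks=[#4:3@103]
After op 5 [order #5] limit_sell(price=101, qty=2): fills=none; bids=[#2:3@99 #3:7@96] asks=[#5:2@101 #4:3@103]
After op 6 [order #6] limit_buy(price=101, qty=6): fills=#6x#5:2@101; bids=[#6:4@101 #2:3@99 #3:7@96] asks=[#4:3@103]
After op 7 [order #7] limit_buy(price=96, qty=7): fills=none; bids=[#6:4@101 #2:3@99 #3:7@96 #7:7@96] asks=[#4:3@103]
After op 8 [order #8] limit_sell(price=98, qty=9): fills=#6x#8:4@101 #2x#8:3@99; bids=[#3:7@96 #7:7@96] asks=[#8:2@98 #4:3@103]
After op 9 [order #9] limit_sell(price=95, qty=5): fills=#3x#9:5@96; bids=[#3:2@96 #7:7@96] asks=[#8:2@98 #4:3@103]

Answer: BIDS (highest first):
  #3: 2@96
  #7: 7@96
ASKS (lowest first):
  #8: 2@98
  #4: 3@103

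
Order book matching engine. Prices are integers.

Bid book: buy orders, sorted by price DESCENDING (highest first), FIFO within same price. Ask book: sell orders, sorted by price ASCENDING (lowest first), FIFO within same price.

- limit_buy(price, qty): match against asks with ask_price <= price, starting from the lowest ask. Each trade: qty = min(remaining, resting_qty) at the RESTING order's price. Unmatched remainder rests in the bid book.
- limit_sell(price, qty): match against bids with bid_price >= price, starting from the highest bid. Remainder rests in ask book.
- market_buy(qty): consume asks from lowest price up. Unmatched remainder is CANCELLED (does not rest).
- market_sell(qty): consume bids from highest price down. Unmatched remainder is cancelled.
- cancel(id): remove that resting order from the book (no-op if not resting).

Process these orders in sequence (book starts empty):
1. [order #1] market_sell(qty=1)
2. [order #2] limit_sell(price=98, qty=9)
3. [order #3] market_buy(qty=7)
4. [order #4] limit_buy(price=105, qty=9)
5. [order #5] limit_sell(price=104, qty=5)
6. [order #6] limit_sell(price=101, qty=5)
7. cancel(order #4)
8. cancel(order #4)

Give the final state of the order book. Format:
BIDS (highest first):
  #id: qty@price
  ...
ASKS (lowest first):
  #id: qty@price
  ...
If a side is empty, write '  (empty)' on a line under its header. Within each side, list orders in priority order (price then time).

After op 1 [order #1] market_sell(qty=1): fills=none; bids=[-] asks=[-]
After op 2 [order #2] limit_sell(price=98, qty=9): fills=none; bids=[-] asks=[#2:9@98]
After op 3 [order #3] market_buy(qty=7): fills=#3x#2:7@98; bids=[-] asks=[#2:2@98]
After op 4 [order #4] limit_buy(price=105, qty=9): fills=#4x#2:2@98; bids=[#4:7@105] asks=[-]
After op 5 [order #5] limit_sell(price=104, qty=5): fills=#4x#5:5@105; bids=[#4:2@105] asks=[-]
After op 6 [order #6] limit_sell(price=101, qty=5): fills=#4x#6:2@105; bids=[-] asks=[#6:3@101]
After op 7 cancel(order #4): fills=none; bids=[-] asks=[#6:3@101]
After op 8 cancel(order #4): fills=none; bids=[-] asks=[#6:3@101]

Answer: BIDS (highest first):
  (empty)
ASKS (lowest first):
  #6: 3@101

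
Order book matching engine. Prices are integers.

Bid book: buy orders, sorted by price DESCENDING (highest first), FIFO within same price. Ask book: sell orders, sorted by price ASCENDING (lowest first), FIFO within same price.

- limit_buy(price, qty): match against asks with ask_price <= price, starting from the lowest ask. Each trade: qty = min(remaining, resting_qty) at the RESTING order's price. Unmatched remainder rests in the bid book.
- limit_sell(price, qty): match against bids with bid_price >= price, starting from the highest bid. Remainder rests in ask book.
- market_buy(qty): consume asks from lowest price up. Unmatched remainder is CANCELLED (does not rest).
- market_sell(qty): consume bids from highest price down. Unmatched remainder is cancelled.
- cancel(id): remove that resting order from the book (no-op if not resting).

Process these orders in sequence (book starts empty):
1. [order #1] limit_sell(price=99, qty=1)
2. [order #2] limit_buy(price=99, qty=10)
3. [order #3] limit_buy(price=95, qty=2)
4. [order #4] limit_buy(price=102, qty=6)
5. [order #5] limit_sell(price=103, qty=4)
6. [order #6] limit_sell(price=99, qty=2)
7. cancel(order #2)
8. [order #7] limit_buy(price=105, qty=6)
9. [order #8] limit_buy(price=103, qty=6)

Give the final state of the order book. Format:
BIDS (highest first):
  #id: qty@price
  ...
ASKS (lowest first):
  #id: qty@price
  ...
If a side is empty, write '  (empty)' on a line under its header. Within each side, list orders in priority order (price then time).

Answer: BIDS (highest first):
  #7: 2@105
  #8: 6@103
  #4: 4@102
  #3: 2@95
ASKS (lowest first):
  (empty)

Derivation:
After op 1 [order #1] limit_sell(price=99, qty=1): fills=none; bids=[-] asks=[#1:1@99]
After op 2 [order #2] limit_buy(price=99, qty=10): fills=#2x#1:1@99; bids=[#2:9@99] asks=[-]
After op 3 [order #3] limit_buy(price=95, qty=2): fills=none; bids=[#2:9@99 #3:2@95] asks=[-]
After op 4 [order #4] limit_buy(price=102, qty=6): fills=none; bids=[#4:6@102 #2:9@99 #3:2@95] asks=[-]
After op 5 [order #5] limit_sell(price=103, qty=4): fills=none; bids=[#4:6@102 #2:9@99 #3:2@95] asks=[#5:4@103]
After op 6 [order #6] limit_sell(price=99, qty=2): fills=#4x#6:2@102; bids=[#4:4@102 #2:9@99 #3:2@95] asks=[#5:4@103]
After op 7 cancel(order #2): fills=none; bids=[#4:4@102 #3:2@95] asks=[#5:4@103]
After op 8 [order #7] limit_buy(price=105, qty=6): fills=#7x#5:4@103; bids=[#7:2@105 #4:4@102 #3:2@95] asks=[-]
After op 9 [order #8] limit_buy(price=103, qty=6): fills=none; bids=[#7:2@105 #8:6@103 #4:4@102 #3:2@95] asks=[-]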